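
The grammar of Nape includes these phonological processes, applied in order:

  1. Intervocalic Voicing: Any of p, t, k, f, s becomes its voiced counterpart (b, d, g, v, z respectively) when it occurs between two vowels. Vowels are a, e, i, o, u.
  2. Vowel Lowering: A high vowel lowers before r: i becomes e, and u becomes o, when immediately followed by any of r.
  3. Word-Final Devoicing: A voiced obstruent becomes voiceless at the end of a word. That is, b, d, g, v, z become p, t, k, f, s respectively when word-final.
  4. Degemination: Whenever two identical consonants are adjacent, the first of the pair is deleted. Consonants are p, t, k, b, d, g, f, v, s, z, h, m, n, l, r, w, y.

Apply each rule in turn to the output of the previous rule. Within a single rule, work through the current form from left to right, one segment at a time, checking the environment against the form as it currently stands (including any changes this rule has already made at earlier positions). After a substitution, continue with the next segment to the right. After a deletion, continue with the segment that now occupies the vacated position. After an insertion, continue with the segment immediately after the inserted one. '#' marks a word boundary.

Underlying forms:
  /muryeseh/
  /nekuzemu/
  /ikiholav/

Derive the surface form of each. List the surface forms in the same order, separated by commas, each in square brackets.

[moryezeh], [neguzemu], [igiholaf]

/muryeseh/:
  1 Intervocalic Voicing: [muryeseh] → [muryezeh]
  2 Vowel Lowering: [muryezeh] → [moryezeh]
  3 Word-Final Devoicing: no change — [moryezeh]
  4 Degemination: no change — [moryezeh]
/nekuzemu/:
  1 Intervocalic Voicing: [nekuzemu] → [neguzemu]
  2 Vowel Lowering: no change — [neguzemu]
  3 Word-Final Devoicing: no change — [neguzemu]
  4 Degemination: no change — [neguzemu]
/ikiholav/:
  1 Intervocalic Voicing: [ikiholav] → [igiholav]
  2 Vowel Lowering: no change — [igiholav]
  3 Word-Final Devoicing: [igiholav] → [igiholaf]
  4 Degemination: no change — [igiholaf]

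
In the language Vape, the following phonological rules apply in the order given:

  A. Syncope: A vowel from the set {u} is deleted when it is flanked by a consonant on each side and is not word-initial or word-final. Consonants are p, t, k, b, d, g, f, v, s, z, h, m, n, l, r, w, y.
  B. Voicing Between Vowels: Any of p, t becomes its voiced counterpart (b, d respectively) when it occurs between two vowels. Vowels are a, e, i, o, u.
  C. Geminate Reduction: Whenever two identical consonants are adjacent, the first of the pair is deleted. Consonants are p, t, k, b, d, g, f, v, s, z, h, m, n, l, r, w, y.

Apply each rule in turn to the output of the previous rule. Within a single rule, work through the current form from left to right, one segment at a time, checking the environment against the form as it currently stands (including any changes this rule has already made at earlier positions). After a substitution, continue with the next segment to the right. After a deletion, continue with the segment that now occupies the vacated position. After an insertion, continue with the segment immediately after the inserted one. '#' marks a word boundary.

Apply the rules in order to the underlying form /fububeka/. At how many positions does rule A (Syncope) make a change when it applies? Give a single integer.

2

A Syncope: [fububeka] → [fbbeka]
B Voicing Between Vowels: no change — [fbbeka]
C Geminate Reduction: [fbbeka] → [fbeka]
Rule A changed 2 position(s).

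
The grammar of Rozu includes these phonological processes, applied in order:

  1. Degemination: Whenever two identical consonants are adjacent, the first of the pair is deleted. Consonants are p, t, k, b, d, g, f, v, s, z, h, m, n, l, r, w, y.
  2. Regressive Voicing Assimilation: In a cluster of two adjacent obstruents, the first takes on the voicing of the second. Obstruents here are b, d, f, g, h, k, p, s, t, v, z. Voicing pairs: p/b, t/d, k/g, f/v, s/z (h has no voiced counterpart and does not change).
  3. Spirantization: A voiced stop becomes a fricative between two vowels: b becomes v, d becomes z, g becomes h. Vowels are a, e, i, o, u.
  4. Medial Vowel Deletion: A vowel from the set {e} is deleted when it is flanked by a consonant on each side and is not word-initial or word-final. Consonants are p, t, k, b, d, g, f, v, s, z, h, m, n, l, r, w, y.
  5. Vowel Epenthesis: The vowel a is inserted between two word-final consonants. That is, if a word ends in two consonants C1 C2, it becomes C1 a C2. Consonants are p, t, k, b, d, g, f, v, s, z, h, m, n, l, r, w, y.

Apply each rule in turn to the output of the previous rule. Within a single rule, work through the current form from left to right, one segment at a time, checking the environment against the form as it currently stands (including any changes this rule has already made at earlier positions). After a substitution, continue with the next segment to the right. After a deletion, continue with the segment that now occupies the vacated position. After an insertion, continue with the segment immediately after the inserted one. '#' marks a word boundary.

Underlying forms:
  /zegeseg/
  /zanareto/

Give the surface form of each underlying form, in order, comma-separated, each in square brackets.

[zhsag], [zanarto]

/zegeseg/:
  1 Degemination: no change — [zegeseg]
  2 Regressive Voicing Assimilation: no change — [zegeseg]
  3 Spirantization: [zegeseg] → [zeheseg]
  4 Medial Vowel Deletion: [zeheseg] → [zhsg]
  5 Vowel Epenthesis: [zhsg] → [zhsag]
/zanareto/:
  1 Degemination: no change — [zanareto]
  2 Regressive Voicing Assimilation: no change — [zanareto]
  3 Spirantization: no change — [zanareto]
  4 Medial Vowel Deletion: [zanareto] → [zanarto]
  5 Vowel Epenthesis: no change — [zanarto]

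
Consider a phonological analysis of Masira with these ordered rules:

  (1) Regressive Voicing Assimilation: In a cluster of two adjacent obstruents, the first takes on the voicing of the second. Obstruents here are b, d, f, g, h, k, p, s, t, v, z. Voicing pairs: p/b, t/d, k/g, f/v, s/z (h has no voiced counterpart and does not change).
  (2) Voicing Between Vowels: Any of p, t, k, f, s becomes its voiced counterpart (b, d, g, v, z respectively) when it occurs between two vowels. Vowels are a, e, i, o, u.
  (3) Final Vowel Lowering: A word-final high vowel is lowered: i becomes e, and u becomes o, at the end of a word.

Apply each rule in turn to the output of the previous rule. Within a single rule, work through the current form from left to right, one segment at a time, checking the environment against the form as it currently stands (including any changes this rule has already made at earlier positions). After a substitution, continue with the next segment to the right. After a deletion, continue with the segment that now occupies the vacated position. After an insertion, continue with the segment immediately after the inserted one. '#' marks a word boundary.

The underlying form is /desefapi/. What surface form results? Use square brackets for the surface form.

[dezevabe]

(1) Regressive Voicing Assimilation: no change — [desefapi]
(2) Voicing Between Vowels: [desefapi] → [dezevabi]
(3) Final Vowel Lowering: [dezevabi] → [dezevabe]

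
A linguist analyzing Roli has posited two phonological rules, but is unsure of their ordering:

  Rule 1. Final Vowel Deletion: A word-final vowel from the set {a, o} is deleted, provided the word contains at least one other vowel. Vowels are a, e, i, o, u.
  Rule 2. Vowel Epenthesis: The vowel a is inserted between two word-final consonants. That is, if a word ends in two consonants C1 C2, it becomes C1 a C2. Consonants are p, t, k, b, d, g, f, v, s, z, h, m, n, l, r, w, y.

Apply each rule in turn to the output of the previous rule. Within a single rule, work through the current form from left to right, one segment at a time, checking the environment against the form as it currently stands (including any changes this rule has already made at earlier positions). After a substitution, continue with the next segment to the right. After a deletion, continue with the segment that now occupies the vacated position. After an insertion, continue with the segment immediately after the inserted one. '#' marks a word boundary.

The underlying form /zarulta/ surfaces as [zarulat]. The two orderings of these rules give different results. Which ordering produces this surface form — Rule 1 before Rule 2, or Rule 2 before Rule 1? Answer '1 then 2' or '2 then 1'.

1 then 2

Order 1 then 2:
  1 Final Vowel Deletion: [zarulta] → [zarult]
  2 Vowel Epenthesis: [zarult] → [zarulat]
  result: [zarulat]
Order 2 then 1:
  2 Vowel Epenthesis: no change — [zarulta]
  1 Final Vowel Deletion: [zarulta] → [zarult]
  result: [zarult]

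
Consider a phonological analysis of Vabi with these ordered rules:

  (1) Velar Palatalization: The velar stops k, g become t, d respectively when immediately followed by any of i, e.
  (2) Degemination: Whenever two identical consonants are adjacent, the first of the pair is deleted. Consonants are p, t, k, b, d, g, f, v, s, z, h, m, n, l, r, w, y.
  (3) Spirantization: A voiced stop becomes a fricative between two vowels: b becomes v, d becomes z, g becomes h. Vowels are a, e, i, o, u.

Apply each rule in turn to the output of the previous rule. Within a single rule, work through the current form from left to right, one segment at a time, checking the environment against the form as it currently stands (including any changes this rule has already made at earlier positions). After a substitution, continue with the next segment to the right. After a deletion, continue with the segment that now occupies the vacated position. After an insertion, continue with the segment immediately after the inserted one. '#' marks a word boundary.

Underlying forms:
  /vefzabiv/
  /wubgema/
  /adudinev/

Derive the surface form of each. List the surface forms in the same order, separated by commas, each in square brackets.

[vefzaviv], [wubdema], [azuzinev]

/vefzabiv/:
  (1) Velar Palatalization: no change — [vefzabiv]
  (2) Degemination: no change — [vefzabiv]
  (3) Spirantization: [vefzabiv] → [vefzaviv]
/wubgema/:
  (1) Velar Palatalization: [wubgema] → [wubdema]
  (2) Degemination: no change — [wubdema]
  (3) Spirantization: no change — [wubdema]
/adudinev/:
  (1) Velar Palatalization: no change — [adudinev]
  (2) Degemination: no change — [adudinev]
  (3) Spirantization: [adudinev] → [azuzinev]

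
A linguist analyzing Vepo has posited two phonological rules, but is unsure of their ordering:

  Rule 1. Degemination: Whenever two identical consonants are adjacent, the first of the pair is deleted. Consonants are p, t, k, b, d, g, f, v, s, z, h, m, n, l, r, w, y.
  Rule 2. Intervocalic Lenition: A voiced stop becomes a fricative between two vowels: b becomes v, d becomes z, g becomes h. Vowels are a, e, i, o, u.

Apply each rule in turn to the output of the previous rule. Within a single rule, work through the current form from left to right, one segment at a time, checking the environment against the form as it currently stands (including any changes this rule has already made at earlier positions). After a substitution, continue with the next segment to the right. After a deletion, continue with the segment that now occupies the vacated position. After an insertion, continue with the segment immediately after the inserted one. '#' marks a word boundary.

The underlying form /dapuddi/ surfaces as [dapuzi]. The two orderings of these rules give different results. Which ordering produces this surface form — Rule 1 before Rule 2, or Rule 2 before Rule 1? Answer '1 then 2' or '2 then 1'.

1 then 2

Order 1 then 2:
  1 Degemination: [dapuddi] → [dapudi]
  2 Intervocalic Lenition: [dapudi] → [dapuzi]
  result: [dapuzi]
Order 2 then 1:
  2 Intervocalic Lenition: no change — [dapuddi]
  1 Degemination: [dapuddi] → [dapudi]
  result: [dapudi]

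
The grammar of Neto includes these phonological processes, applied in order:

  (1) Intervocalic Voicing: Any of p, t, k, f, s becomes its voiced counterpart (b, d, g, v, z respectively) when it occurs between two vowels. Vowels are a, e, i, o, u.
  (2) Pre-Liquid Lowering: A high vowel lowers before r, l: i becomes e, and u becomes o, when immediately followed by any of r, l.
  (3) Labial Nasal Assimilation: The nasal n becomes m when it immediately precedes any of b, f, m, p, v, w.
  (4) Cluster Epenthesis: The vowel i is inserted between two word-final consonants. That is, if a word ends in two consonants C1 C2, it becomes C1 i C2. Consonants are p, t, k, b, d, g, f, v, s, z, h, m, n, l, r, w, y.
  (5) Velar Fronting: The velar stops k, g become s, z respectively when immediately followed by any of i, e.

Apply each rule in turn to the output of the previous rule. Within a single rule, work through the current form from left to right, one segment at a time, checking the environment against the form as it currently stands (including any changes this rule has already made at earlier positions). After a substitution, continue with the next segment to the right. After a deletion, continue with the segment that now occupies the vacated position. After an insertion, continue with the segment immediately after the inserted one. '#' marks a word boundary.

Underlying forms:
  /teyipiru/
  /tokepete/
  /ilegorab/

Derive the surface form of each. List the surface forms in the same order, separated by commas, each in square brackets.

/teyipiru/:
  (1) Intervocalic Voicing: [teyipiru] → [teyibiru]
  (2) Pre-Liquid Lowering: [teyibiru] → [teyiberu]
  (3) Labial Nasal Assimilation: no change — [teyiberu]
  (4) Cluster Epenthesis: no change — [teyiberu]
  (5) Velar Fronting: no change — [teyiberu]
/tokepete/:
  (1) Intervocalic Voicing: [tokepete] → [togebede]
  (2) Pre-Liquid Lowering: no change — [togebede]
  (3) Labial Nasal Assimilation: no change — [togebede]
  (4) Cluster Epenthesis: no change — [togebede]
  (5) Velar Fronting: [togebede] → [tozebede]
/ilegorab/:
  (1) Intervocalic Voicing: no change — [ilegorab]
  (2) Pre-Liquid Lowering: [ilegorab] → [elegorab]
  (3) Labial Nasal Assimilation: no change — [elegorab]
  (4) Cluster Epenthesis: no change — [elegorab]
  (5) Velar Fronting: no change — [elegorab]

[teyiberu], [tozebede], [elegorab]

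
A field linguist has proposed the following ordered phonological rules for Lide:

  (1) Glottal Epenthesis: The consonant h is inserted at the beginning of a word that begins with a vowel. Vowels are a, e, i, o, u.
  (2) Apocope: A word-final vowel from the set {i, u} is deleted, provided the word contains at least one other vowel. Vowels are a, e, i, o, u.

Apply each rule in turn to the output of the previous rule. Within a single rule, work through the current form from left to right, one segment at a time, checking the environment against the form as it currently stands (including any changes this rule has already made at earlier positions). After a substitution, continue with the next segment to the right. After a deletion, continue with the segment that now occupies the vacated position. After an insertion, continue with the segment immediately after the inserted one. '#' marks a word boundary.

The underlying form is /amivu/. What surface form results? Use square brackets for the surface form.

(1) Glottal Epenthesis: [amivu] → [hamivu]
(2) Apocope: [hamivu] → [hamiv]

[hamiv]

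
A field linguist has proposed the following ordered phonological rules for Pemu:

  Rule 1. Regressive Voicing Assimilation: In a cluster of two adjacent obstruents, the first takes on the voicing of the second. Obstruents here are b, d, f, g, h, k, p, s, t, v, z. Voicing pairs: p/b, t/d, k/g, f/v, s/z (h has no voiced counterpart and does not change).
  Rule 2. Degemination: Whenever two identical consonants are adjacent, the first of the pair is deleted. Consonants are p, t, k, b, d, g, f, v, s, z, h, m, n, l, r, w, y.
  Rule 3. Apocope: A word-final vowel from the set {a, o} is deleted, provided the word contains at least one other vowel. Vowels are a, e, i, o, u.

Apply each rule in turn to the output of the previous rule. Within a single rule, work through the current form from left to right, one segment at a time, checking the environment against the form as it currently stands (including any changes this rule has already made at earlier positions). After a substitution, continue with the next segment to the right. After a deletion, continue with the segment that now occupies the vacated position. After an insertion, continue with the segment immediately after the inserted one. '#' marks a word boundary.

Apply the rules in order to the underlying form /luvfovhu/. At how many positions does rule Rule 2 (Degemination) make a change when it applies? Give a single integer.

Rule 1 Regressive Voicing Assimilation: [luvfovhu] → [luffofhu]
Rule 2 Degemination: [luffofhu] → [lufofhu]
Rule 3 Apocope: no change — [lufofhu]
Rule Rule 2 changed 1 position(s).

1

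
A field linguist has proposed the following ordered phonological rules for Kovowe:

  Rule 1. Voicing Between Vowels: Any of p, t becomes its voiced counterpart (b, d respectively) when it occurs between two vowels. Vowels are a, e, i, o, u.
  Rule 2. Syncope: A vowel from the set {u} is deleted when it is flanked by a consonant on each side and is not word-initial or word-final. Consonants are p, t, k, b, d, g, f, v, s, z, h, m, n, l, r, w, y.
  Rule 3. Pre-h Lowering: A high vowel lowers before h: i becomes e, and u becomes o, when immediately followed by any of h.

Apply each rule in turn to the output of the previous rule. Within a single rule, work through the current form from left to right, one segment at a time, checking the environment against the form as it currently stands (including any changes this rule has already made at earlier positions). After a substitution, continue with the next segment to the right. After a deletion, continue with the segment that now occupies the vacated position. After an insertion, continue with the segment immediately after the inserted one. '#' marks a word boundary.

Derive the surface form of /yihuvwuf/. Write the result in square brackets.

Rule 1 Voicing Between Vowels: no change — [yihuvwuf]
Rule 2 Syncope: [yihuvwuf] → [yihvwf]
Rule 3 Pre-h Lowering: [yihvwf] → [yehvwf]

[yehvwf]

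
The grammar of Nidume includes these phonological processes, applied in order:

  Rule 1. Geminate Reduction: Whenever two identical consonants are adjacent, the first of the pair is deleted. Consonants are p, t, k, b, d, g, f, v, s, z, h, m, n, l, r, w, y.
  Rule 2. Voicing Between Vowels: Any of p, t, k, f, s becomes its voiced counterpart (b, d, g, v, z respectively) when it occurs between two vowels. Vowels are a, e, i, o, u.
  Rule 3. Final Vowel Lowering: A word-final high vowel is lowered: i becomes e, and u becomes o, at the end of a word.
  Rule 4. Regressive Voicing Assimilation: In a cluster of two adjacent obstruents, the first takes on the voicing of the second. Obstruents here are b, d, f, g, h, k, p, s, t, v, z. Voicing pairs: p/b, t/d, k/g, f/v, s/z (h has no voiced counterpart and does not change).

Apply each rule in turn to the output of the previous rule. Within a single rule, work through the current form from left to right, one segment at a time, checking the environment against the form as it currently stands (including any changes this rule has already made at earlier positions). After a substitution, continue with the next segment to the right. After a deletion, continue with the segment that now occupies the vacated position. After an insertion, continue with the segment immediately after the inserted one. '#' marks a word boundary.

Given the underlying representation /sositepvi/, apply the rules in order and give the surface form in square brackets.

[sozidebve]

Rule 1 Geminate Reduction: no change — [sositepvi]
Rule 2 Voicing Between Vowels: [sositepvi] → [sozidepvi]
Rule 3 Final Vowel Lowering: [sozidepvi] → [sozidepve]
Rule 4 Regressive Voicing Assimilation: [sozidepve] → [sozidebve]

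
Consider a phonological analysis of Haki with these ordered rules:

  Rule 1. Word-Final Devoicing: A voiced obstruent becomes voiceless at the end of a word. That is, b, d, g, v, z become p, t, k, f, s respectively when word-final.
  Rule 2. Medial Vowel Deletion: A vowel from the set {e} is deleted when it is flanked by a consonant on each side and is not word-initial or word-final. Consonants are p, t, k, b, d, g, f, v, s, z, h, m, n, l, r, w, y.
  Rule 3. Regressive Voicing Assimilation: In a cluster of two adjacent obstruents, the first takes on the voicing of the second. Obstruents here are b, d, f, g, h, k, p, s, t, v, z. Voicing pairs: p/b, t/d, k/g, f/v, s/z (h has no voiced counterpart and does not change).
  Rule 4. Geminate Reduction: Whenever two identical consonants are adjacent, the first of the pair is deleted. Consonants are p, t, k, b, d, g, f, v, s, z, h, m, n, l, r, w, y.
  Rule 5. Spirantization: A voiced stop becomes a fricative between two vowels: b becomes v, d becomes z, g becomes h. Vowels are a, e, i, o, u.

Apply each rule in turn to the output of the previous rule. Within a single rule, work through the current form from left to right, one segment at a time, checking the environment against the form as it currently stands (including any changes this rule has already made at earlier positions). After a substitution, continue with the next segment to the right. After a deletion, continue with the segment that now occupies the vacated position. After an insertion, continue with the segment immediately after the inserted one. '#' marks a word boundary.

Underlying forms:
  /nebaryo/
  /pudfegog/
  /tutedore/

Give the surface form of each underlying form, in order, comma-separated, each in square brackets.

[nbaryo], [putvgok], [tuzore]

/nebaryo/:
  Rule 1 Word-Final Devoicing: no change — [nebaryo]
  Rule 2 Medial Vowel Deletion: [nebaryo] → [nbaryo]
  Rule 3 Regressive Voicing Assimilation: no change — [nbaryo]
  Rule 4 Geminate Reduction: no change — [nbaryo]
  Rule 5 Spirantization: no change — [nbaryo]
/pudfegog/:
  Rule 1 Word-Final Devoicing: [pudfegog] → [pudfegok]
  Rule 2 Medial Vowel Deletion: [pudfegok] → [pudfgok]
  Rule 3 Regressive Voicing Assimilation: [pudfgok] → [putvgok]
  Rule 4 Geminate Reduction: no change — [putvgok]
  Rule 5 Spirantization: no change — [putvgok]
/tutedore/:
  Rule 1 Word-Final Devoicing: no change — [tutedore]
  Rule 2 Medial Vowel Deletion: [tutedore] → [tutdore]
  Rule 3 Regressive Voicing Assimilation: [tutdore] → [tuddore]
  Rule 4 Geminate Reduction: [tuddore] → [tudore]
  Rule 5 Spirantization: [tudore] → [tuzore]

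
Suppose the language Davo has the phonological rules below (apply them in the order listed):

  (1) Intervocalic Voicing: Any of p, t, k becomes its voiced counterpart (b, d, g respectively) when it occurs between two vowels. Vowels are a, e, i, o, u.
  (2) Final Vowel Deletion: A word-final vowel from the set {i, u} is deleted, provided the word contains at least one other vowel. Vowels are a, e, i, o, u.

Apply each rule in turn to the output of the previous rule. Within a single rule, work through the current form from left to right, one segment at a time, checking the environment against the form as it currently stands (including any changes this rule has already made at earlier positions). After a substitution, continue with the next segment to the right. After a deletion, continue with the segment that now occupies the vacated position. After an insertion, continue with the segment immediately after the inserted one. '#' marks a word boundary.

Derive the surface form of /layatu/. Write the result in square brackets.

(1) Intervocalic Voicing: [layatu] → [layadu]
(2) Final Vowel Deletion: [layadu] → [layad]

[layad]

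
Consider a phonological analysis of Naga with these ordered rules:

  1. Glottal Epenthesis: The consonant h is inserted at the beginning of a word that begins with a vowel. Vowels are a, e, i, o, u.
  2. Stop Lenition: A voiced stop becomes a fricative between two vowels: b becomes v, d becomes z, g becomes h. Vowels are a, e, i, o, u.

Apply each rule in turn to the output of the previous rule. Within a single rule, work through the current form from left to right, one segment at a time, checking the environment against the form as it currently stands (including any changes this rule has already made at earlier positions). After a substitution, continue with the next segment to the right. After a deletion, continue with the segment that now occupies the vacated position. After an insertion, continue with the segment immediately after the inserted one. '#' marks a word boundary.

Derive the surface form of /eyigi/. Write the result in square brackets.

[heyihi]

1 Glottal Epenthesis: [eyigi] → [heyigi]
2 Stop Lenition: [heyigi] → [heyihi]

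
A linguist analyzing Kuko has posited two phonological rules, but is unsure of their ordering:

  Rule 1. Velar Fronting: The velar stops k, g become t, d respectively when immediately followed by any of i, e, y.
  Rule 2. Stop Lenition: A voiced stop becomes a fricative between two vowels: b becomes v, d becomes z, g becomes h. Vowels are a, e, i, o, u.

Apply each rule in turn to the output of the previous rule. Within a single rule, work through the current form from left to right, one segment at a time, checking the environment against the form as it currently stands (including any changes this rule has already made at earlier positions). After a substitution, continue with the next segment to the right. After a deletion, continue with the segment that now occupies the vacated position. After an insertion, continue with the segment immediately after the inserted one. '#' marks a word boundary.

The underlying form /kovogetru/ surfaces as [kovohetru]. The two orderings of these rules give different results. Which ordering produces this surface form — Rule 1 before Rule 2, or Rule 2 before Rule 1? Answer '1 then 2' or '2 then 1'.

2 then 1

Order 1 then 2:
  1 Velar Fronting: [kovogetru] → [kovodetru]
  2 Stop Lenition: [kovodetru] → [kovozetru]
  result: [kovozetru]
Order 2 then 1:
  2 Stop Lenition: [kovogetru] → [kovohetru]
  1 Velar Fronting: no change — [kovohetru]
  result: [kovohetru]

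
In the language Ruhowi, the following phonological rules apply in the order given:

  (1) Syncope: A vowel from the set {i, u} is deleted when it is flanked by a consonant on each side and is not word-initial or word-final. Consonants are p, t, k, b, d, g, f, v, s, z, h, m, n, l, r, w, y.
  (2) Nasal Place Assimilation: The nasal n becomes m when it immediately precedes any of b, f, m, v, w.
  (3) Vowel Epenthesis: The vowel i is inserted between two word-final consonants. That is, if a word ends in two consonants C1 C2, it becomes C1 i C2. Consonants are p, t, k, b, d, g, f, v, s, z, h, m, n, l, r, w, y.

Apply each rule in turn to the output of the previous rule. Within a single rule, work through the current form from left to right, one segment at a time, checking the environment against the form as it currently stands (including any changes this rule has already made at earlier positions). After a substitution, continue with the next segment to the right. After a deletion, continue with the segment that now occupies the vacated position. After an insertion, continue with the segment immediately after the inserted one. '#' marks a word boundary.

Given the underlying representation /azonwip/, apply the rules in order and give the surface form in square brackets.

(1) Syncope: [azonwip] → [azonwp]
(2) Nasal Place Assimilation: [azonwp] → [azomwp]
(3) Vowel Epenthesis: [azomwp] → [azomwip]

[azomwip]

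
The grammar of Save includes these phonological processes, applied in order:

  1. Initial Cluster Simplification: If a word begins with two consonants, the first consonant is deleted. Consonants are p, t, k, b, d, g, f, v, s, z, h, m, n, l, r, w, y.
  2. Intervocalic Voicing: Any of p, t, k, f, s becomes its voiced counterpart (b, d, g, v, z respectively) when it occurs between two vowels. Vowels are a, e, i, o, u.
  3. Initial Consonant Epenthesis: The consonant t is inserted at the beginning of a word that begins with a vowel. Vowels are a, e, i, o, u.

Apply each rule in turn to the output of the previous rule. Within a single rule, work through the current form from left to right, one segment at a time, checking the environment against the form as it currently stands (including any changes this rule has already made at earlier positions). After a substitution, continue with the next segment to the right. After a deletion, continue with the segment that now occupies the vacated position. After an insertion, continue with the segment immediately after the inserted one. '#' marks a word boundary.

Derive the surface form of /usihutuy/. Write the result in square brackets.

[tuzihuduy]

1 Initial Cluster Simplification: no change — [usihutuy]
2 Intervocalic Voicing: [usihutuy] → [uzihuduy]
3 Initial Consonant Epenthesis: [uzihuduy] → [tuzihuduy]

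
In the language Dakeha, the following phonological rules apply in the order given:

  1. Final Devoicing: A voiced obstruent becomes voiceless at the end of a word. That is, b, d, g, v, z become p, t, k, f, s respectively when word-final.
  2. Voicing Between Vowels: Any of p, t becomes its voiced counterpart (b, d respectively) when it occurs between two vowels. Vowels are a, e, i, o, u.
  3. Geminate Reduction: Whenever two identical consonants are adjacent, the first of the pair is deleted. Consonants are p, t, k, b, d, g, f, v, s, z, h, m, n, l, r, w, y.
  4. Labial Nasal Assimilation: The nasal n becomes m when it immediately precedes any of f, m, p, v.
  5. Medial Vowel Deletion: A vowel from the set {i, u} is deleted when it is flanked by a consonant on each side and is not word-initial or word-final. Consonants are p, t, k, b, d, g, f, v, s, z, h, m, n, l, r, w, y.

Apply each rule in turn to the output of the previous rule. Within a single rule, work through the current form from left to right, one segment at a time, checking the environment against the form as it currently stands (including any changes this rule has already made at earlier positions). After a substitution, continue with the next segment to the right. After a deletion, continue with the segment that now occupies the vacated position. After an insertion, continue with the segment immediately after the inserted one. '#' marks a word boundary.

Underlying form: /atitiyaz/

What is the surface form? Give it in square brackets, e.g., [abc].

1 Final Devoicing: [atitiyaz] → [atitiyas]
2 Voicing Between Vowels: [atitiyas] → [adidiyas]
3 Geminate Reduction: no change — [adidiyas]
4 Labial Nasal Assimilation: no change — [adidiyas]
5 Medial Vowel Deletion: [adidiyas] → [addyas]

[addyas]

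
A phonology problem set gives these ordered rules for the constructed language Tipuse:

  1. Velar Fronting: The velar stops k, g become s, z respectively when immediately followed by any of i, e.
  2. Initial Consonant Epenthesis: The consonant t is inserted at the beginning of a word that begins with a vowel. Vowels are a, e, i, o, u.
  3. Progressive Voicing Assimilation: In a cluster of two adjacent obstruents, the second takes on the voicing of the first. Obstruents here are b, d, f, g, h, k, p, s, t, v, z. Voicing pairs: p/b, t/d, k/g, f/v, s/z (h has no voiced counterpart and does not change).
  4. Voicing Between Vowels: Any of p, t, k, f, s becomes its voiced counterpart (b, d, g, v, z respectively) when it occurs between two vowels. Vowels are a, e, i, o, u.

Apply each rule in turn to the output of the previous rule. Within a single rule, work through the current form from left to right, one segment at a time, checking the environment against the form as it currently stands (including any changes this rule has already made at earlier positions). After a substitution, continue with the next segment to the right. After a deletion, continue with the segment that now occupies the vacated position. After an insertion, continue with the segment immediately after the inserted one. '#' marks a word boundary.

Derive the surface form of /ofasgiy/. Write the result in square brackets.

1 Velar Fronting: [ofasgiy] → [ofasziy]
2 Initial Consonant Epenthesis: [ofasziy] → [tofasziy]
3 Progressive Voicing Assimilation: [tofasziy] → [tofassiy]
4 Voicing Between Vowels: [tofassiy] → [tovassiy]

[tovassiy]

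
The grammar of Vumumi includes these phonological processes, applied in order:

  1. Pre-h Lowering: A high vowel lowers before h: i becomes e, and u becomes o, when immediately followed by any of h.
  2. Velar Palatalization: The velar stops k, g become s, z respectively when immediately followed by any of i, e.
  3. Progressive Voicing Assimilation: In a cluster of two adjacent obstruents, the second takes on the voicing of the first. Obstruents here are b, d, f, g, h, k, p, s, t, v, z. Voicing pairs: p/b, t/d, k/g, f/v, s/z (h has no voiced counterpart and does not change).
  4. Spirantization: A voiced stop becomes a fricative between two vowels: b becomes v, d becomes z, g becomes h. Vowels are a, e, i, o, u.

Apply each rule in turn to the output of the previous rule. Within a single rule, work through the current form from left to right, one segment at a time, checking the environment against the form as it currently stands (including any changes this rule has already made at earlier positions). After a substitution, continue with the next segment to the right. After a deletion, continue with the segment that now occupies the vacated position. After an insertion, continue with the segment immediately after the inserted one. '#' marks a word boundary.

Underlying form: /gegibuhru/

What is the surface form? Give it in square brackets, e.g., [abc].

[zezivohru]

1 Pre-h Lowering: [gegibuhru] → [gegibohru]
2 Velar Palatalization: [gegibohru] → [zezibohru]
3 Progressive Voicing Assimilation: no change — [zezibohru]
4 Spirantization: [zezibohru] → [zezivohru]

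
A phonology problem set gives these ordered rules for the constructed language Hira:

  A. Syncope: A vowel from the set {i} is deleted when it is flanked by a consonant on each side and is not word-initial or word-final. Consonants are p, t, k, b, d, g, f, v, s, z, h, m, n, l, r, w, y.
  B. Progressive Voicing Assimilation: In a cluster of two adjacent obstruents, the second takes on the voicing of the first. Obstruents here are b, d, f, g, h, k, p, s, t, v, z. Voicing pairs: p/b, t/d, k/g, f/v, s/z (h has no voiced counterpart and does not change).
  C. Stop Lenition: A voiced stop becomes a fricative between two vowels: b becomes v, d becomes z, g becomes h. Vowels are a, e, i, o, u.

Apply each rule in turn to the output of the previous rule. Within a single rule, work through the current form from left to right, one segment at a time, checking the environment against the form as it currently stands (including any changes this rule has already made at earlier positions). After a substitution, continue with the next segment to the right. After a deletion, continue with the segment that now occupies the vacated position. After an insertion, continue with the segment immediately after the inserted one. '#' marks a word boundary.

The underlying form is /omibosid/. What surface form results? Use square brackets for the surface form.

[ombost]

A Syncope: [omibosid] → [ombosd]
B Progressive Voicing Assimilation: [ombosd] → [ombost]
C Stop Lenition: no change — [ombost]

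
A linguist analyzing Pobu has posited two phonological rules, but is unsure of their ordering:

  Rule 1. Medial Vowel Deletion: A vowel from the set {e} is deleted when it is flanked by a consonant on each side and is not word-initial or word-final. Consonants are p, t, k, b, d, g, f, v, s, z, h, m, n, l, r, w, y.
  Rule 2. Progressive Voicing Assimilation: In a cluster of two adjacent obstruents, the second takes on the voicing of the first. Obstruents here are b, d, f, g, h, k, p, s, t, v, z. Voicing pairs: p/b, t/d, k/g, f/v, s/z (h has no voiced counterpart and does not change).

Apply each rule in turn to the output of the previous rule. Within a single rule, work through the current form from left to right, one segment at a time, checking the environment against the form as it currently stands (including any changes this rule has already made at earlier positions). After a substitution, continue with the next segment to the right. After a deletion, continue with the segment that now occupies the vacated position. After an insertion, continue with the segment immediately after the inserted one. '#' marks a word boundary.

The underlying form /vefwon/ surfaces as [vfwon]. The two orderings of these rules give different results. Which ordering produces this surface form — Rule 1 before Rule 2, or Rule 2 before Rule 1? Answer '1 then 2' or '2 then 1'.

2 then 1

Order 1 then 2:
  1 Medial Vowel Deletion: [vefwon] → [vfwon]
  2 Progressive Voicing Assimilation: [vfwon] → [vvwon]
  result: [vvwon]
Order 2 then 1:
  2 Progressive Voicing Assimilation: no change — [vefwon]
  1 Medial Vowel Deletion: [vefwon] → [vfwon]
  result: [vfwon]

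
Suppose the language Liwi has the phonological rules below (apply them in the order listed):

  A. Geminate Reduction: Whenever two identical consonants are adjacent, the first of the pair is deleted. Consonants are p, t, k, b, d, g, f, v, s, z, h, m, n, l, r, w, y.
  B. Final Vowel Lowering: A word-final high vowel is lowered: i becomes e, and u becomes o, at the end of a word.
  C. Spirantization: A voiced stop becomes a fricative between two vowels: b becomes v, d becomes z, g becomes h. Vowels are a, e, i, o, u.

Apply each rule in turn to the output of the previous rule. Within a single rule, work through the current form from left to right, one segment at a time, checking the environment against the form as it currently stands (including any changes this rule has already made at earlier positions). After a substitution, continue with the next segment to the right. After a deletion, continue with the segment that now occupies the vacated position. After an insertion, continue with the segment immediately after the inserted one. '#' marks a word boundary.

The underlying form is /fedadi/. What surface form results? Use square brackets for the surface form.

[fezaze]

A Geminate Reduction: no change — [fedadi]
B Final Vowel Lowering: [fedadi] → [fedade]
C Spirantization: [fedade] → [fezaze]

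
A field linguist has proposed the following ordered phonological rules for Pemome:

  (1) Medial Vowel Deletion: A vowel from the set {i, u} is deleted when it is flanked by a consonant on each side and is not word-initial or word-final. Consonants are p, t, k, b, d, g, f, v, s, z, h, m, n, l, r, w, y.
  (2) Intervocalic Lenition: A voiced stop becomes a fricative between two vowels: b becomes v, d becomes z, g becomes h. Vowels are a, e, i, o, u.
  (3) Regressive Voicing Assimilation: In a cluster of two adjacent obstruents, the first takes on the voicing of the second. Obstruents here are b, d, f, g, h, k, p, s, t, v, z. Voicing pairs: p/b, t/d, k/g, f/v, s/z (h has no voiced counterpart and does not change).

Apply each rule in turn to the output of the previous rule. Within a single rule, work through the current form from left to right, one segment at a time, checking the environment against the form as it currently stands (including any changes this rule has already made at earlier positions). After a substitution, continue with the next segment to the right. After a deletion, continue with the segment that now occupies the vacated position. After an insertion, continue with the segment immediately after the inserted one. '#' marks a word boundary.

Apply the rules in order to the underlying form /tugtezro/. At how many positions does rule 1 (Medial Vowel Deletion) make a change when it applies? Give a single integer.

(1) Medial Vowel Deletion: [tugtezro] → [tgtezro]
(2) Intervocalic Lenition: no change — [tgtezro]
(3) Regressive Voicing Assimilation: [tgtezro] → [dktezro]
Rule 1 changed 1 position(s).

1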